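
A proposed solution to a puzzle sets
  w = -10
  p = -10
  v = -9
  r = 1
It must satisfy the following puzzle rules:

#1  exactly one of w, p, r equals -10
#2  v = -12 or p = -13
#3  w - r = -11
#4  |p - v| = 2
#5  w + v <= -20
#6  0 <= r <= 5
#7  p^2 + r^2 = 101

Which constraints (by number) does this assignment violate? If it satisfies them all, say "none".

No — constraints 1, 2, 4, and 5 are not satisfied.

#1 w=-10, p=-10, r=1; 2 of them equal -10, not exactly one — violated.
#2 v = -9 ≠ -12 and p = -10 ≠ -13; both disjuncts false — violated.
#3 w - r = -10 - 1 = -11 — satisfied.
#4 |-10 - (-9)| = 1, not 2 — violated.
#5 w + v = -10 + (-9) = -19; -19 > -20, bound -20 not met — violated.
#6 r = 1 lies in [0, 5] — satisfied.
#7 p^2 + r^2 = (-10)^2 + 1^2 = 100 + 1 = 101 — satisfied.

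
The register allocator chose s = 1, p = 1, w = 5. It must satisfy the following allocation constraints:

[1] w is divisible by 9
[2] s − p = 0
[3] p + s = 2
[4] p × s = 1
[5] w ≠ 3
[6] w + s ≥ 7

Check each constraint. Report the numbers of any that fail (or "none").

No — constraints 1 and 6 are not satisfied.

[1] 5 = 9×0 + 5, so 9 does not divide 5  fails
[2] s − p = 1 − 1 = 0  holds
[3] p + s = 1 + 1 = 2  holds
[4] p × s = 1 × 1 = 1  holds
[5] w = 5, and 5 ≠ 3  holds
[6] w + s = 5 + 1 = 6; 6 < 7, bound 7 not met  fails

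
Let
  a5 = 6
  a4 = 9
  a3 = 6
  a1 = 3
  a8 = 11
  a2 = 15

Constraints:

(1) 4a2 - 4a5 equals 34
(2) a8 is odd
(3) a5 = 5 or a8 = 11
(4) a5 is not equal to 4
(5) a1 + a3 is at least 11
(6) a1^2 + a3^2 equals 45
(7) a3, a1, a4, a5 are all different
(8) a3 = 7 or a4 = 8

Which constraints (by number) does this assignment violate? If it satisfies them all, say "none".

The assignment fails constraints 1, 5, 7, and 8.

(1) 4a2 - 4a5 = 4(15) - 4(6) = 36, not 34 — does not hold.
(2) a8 = 11 is odd — holds.
(3) a5 = 6 ≠ 5, but a8 = 11 = 11 (second disjunct) — holds.
(4) a5 = 6, and 6 ≠ 4 — holds.
(5) a1 + a3 = 3 + 6 = 9; 9 < 11, bound 11 not met — does not hold.
(6) a1^2 + a3^2 = 3^2 + 6^2 = 9 + 36 = 45 — holds.
(7) a3 = a5 = 6, not all different — does not hold.
(8) a3 = 6 ≠ 7 and a4 = 9 ≠ 8; both disjuncts false — does not hold.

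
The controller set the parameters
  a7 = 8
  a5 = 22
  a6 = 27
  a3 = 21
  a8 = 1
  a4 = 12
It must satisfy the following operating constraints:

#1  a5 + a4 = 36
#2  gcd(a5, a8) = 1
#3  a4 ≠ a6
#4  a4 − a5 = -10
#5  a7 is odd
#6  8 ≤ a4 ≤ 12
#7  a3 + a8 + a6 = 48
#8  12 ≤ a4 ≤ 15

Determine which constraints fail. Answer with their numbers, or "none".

#1 a5 + a4 = 22 + 12 = 34, not 36  no
#2 gcd(22, 1) = 1  yes
#3 a4 = 12, a6 = 27; distinct  yes
#4 a4 − a5 = 12 − 22 = -10  yes
#5 a7 = 8 is even  no
#6 a4 = 12 lies in [8, 12]  yes
#7 a3 + a8 + a6 = 21 + 1 + 27 = 49, not 48  no
#8 a4 = 12 lies in [12, 15]  yes

The assignment fails constraints 1, 5, and 7.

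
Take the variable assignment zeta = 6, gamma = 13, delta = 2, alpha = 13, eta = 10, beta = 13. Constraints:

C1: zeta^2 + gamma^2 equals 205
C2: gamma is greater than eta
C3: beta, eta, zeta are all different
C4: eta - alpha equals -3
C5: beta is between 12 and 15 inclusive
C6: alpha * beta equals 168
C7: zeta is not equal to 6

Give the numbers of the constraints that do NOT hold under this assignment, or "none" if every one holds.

C1: zeta^2 + gamma^2 = 6^2 + 13^2 = 36 + 169 = 205 — holds.
C2: gamma = 13, eta = 10; 13 > 10 — holds.
C3: values 13, 10, 6 are pairwise distinct — holds.
C4: eta - alpha = 10 - 13 = -3 — holds.
C5: beta = 13 lies in [12, 15] — holds.
C6: alpha * beta = 13 * 13 = 169, not 168 — does not hold.
C7: zeta = 6, but 6 is required to differ — does not hold.

The assignment fails constraints 6, 7.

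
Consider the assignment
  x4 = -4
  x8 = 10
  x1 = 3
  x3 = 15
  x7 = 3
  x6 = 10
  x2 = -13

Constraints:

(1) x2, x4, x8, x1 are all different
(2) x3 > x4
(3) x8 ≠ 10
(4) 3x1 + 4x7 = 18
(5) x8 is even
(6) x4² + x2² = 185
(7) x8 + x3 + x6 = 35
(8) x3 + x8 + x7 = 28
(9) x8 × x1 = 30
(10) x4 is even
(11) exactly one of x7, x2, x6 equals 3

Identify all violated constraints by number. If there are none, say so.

Constraints 3, 4 are violated.

(1) values -13, -4, 10, 3 are pairwise distinct  OK
(2) x3 = 15, x4 = -4; 15 > -4  OK
(3) x8 = 10, but 10 is required to differ  FAIL
(4) 3x1 + 4x7 = 3(3) + 4(3) = 21, not 18  FAIL
(5) x8 = 10 is even  OK
(6) x4² + x2² = (-4)² + (-13)² = 16 + 169 = 185  OK
(7) x8 + x3 + x6 = 10 + 15 + 10 = 35  OK
(8) x3 + x8 + x7 = 15 + 10 + 3 = 28  OK
(9) x8 × x1 = 10 × 3 = 30  OK
(10) x4 = -4 is even  OK
(11) x7=3, x2=-13, x6=10; 1 of them equals 3  OK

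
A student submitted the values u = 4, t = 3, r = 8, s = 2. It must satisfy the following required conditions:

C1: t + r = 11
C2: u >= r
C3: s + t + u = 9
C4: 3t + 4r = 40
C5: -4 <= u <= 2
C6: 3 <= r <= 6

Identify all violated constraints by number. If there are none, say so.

C1: t + r = 3 + 8 = 11  true
C2: u = 4, r = 8; 4 < 8 (want ≥)  false
C3: s + t + u = 2 + 3 + 4 = 9  true
C4: 3t + 4r = 3(3) + 4(8) = 41, not 40  false
C5: u = 4 is outside [-4, 2]  false
C6: r = 8 is outside [3, 6]  false

No — constraints 2, 4, 5, 6 are not satisfied.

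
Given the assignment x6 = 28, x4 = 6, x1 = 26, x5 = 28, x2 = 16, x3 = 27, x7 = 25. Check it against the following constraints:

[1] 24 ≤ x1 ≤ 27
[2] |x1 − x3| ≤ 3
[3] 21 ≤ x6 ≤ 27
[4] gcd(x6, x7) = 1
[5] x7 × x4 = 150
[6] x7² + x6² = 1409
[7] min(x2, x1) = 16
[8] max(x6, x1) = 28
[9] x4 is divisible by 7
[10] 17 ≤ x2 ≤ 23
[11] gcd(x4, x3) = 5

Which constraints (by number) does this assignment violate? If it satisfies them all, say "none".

Constraints 3, 9, 10, 11 are violated.

[1] x1 = 26 lies in [24, 27]  ✓
[2] |26 − 27| = 1; 1 ≤ 3  ✓
[3] x6 = 28 is outside [21, 27]  ✗
[4] gcd(28, 25) = 1  ✓
[5] x7 × x4 = 25 × 6 = 150  ✓
[6] x7² + x6² = 25² + 28² = 625 + 784 = 1409  ✓
[7] min(16, 26) = 16  ✓
[8] max(28, 26) = 28  ✓
[9] 6 = 7×0 + 6, so 7 does not divide 6  ✗
[10] x2 = 16 is outside [17, 23]  ✗
[11] gcd(6, 27) = 3, not 5  ✗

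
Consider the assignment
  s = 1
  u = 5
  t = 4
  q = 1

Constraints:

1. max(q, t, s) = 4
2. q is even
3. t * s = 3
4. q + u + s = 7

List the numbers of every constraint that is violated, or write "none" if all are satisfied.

1. max(1, 4, 1) = 4  ✔
2. q = 1 is odd  ✘
3. t * s = 4 * 1 = 4, not 3  ✘
4. q + u + s = 1 + 5 + 1 = 7  ✔

The assignment fails constraints 2, 3.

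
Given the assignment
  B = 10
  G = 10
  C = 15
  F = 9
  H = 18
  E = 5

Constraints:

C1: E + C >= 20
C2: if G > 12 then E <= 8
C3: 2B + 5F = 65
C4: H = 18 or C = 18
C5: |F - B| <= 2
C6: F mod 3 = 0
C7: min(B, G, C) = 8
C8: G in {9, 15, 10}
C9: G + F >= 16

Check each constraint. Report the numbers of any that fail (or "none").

No — constraint 7 is not satisfied.

C1: E + C = 5 + 15 = 20; 20 ≥ 20 — satisfied.
C2: G = 10, not > 12; antecedent false, conditional vacuously true — satisfied.
C3: 2B + 5F = 2(10) + 5(9) = 65 — satisfied.
C4: H = 18 = 18 (first disjunct) — satisfied.
C5: |9 - 10| = 1; 1 ≤ 2 — satisfied.
C6: 9 mod 3 = 0 — satisfied.
C7: min(10, 10, 15) = 10, not 8 — violated.
C8: G = 10 is in {9, 15, 10} — satisfied.
C9: G + F = 10 + 9 = 19; 19 ≥ 16 — satisfied.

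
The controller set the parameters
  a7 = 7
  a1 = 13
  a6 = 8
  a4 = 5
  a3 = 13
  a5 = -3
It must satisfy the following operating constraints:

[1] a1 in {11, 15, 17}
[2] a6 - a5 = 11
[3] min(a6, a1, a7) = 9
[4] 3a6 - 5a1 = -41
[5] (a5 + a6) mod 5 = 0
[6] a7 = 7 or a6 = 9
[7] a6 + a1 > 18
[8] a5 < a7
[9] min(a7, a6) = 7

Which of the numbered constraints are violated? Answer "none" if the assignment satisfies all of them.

Constraints 1, 3 do not hold.

[1] a1 = 13 is not in {11, 15, 17} — does not hold.
[2] a6 - a5 = 8 - (-3) = 11 — holds.
[3] min(8, 13, 7) = 7, not 9 — does not hold.
[4] 3a6 - 5a1 = 3(8) - 5(13) = -41 — holds.
[5] a5 + a6 = 5; 5 mod 5 = 0 — holds.
[6] a7 = 7 = 7 (first disjunct) — holds.
[7] a6 + a1 = 8 + 13 = 21; 21 > 18 — holds.
[8] a5 = -3, a7 = 7; -3 < 7 — holds.
[9] min(7, 8) = 7 — holds.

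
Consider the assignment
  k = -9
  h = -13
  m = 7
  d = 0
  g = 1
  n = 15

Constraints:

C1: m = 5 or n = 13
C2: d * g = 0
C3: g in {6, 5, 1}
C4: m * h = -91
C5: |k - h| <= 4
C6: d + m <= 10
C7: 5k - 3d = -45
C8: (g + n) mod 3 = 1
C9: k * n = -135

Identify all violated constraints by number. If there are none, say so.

Violated: 1.

C1: m = 7 ≠ 5 and n = 15 ≠ 13; both disjuncts false  FAIL
C2: d * g = 0 * 1 = 0  OK
C3: g = 1 is in {6, 5, 1}  OK
C4: m * h = 7 * (-13) = -91  OK
C5: |-9 - (-13)| = 4; 4 ≤ 4  OK
C6: d + m = 0 + 7 = 7; 7 ≤ 10  OK
C7: 5k - 3d = 5(-9) - 3(0) = -45  OK
C8: g + n = 16; 16 mod 3 = 1  OK
C9: k * n = -9 * 15 = -135  OK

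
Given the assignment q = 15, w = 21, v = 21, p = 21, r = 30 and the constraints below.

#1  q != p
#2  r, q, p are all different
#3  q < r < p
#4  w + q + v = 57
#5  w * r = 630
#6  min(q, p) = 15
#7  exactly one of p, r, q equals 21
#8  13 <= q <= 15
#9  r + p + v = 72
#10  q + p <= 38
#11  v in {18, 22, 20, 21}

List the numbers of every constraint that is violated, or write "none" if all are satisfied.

The assignment fails constraint 3.

#1 q = 15, p = 21; distinct — OK.
#2 values 30, 15, 21 are pairwise distinct — OK.
#3 values 15, 30, 21; r = 30 is not < p = 21 — violated.
#4 w + q + v = 21 + 15 + 21 = 57 — OK.
#5 w * r = 21 * 30 = 630 — OK.
#6 min(15, 21) = 15 — OK.
#7 p=21, r=30, q=15; 1 of them equals 21 — OK.
#8 q = 15 lies in [13, 15] — OK.
#9 r + p + v = 30 + 21 + 21 = 72 — OK.
#10 q + p = 15 + 21 = 36; 36 ≤ 38 — OK.
#11 v = 21 is in {18, 22, 20, 21} — OK.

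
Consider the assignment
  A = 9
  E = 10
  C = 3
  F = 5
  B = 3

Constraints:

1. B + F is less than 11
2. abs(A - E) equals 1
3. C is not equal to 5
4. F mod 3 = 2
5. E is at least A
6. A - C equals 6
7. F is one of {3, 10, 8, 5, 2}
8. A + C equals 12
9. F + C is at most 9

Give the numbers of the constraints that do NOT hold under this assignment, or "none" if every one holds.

1. B + F = 3 + 5 = 8; 8 < 11 — holds.
2. abs(9 - 10) = 1 — holds.
3. C = 3, and 3 ≠ 5 — holds.
4. 5 mod 3 = 2 — holds.
5. E = 10, A = 9; 10 ≥ 9 — holds.
6. A - C = 9 - 3 = 6 — holds.
7. F = 5 is in {3, 10, 8, 5, 2} — holds.
8. A + C = 9 + 3 = 12 — holds.
9. F + C = 5 + 3 = 8; 8 ≤ 9 — holds.

The assignment satisfies every constraint.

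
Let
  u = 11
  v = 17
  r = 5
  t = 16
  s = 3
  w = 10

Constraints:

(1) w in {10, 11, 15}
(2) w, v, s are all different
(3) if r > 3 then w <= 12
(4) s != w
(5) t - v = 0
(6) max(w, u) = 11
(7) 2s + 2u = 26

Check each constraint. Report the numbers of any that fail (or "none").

(1) w = 10 is in {10, 11, 15} — holds.
(2) values 10, 17, 3 are pairwise distinct — holds.
(3) r = 5 > 3, so we need w ≤ 12; w = 10 ≤ 12 — holds.
(4) s = 3, w = 10; distinct — holds.
(5) t - v = 16 - 17 = -1, not 0 — does not hold.
(6) max(10, 11) = 11 — holds.
(7) 2s + 2u = 2(3) + 2(11) = 28, not 26 — does not hold.

Constraints 5 and 7 are violated.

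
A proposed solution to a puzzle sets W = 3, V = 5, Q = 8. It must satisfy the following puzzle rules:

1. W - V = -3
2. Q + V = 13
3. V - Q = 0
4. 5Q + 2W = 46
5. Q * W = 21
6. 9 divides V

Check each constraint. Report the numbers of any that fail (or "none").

1. W - V = 3 - 5 = -2, not -3 — fails.
2. Q + V = 8 + 5 = 13 — holds.
3. V - Q = 5 - 8 = -3, not 0 — fails.
4. 5Q + 2W = 5(8) + 2(3) = 46 — holds.
5. Q * W = 8 * 3 = 24, not 21 — fails.
6. 5 = 9*0 + 5, so 9 does not divide 5 — fails.

No — constraints 1, 3, 5, and 6 are not satisfied.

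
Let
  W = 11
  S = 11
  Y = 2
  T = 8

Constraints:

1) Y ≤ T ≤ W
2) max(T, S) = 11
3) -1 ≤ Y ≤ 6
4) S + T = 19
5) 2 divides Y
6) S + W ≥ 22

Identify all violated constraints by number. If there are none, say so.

Yes — all constraints hold.

1) values 2 ≤ 8 ≤ 11 — holds.
2) max(8, 11) = 11 — holds.
3) Y = 2 lies in [-1, 6] — holds.
4) S + T = 11 + 8 = 19 — holds.
5) 2 / 2 = 1, so 2 divides 2 — holds.
6) S + W = 11 + 11 = 22; 22 ≥ 22 — holds.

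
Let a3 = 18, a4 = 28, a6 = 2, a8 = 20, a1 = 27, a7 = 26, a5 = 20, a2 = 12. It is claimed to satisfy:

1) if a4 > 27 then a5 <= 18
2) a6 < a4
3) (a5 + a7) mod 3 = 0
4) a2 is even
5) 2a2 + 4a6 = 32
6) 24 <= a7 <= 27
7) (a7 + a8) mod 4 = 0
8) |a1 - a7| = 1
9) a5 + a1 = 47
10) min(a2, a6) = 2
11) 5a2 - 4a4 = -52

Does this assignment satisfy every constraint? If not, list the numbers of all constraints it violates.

1) a4 = 28 > 27, so we need a5 ≤ 18; but a5 = 20 > 18 — violated.
2) a6 = 2, a4 = 28; 2 < 28 — satisfied.
3) a5 + a7 = 46; 46 mod 3 = 1, not 0 — violated.
4) a2 = 12 is even — satisfied.
5) 2a2 + 4a6 = 2(12) + 4(2) = 32 — satisfied.
6) a7 = 26 lies in [24, 27] — satisfied.
7) a7 + a8 = 46; 46 mod 4 = 2, not 0 — violated.
8) |27 - 26| = 1 — satisfied.
9) a5 + a1 = 20 + 27 = 47 — satisfied.
10) min(12, 2) = 2 — satisfied.
11) 5a2 - 4a4 = 5(12) - 4(28) = -52 — satisfied.

No — constraints 1, 3, 7 are not satisfied.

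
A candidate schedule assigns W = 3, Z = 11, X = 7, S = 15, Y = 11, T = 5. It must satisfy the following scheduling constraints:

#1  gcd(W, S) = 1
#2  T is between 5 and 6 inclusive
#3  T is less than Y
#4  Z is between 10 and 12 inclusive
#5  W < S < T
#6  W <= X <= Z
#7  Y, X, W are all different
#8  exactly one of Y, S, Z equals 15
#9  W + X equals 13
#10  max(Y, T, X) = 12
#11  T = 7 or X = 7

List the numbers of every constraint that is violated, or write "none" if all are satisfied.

#1 gcd(3, 15) = 3, not 1  ✘
#2 T = 5 lies in [5, 6]  ✔
#3 T = 5, Y = 11; 5 < 11  ✔
#4 Z = 11 lies in [10, 12]  ✔
#5 values 3, 15, 5; S = 15 is not < T = 5  ✘
#6 values 3 <= 7 <= 11  ✔
#7 values 11, 7, 3 are pairwise distinct  ✔
#8 Y=11, S=15, Z=11; 1 of them equals 15  ✔
#9 W + X = 3 + 7 = 10, not 13  ✘
#10 max(11, 5, 7) = 11, not 12  ✘
#11 T = 5 ≠ 7, but X = 7 = 7 (second disjunct)  ✔

Constraints 1, 5, 9, 10 are violated.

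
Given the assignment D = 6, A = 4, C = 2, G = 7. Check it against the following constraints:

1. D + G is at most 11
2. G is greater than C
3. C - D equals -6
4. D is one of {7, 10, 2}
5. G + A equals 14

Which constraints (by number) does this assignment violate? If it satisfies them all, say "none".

Constraints 1, 3, 4, 5 do not hold.

1. D + G = 6 + 7 = 13; 13 > 11, bound 11 not met  no
2. G = 7, C = 2; 7 > 2  yes
3. C - D = 2 - 6 = -4, not -6  no
4. D = 6 is not in {7, 10, 2}  no
5. G + A = 7 + 4 = 11, not 14  no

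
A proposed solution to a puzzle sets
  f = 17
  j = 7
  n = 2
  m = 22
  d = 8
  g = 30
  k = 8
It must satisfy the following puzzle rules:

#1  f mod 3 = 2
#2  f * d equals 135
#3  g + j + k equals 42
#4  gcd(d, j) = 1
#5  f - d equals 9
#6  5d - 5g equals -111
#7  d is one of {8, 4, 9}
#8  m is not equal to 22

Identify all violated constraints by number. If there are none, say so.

Constraints 2, 3, 6, and 8 are violated.

#1 17 mod 3 = 2 — OK.
#2 f * d = 17 * 8 = 136, not 135 — violated.
#3 g + j + k = 30 + 7 + 8 = 45, not 42 — violated.
#4 gcd(8, 7) = 1 — OK.
#5 f - d = 17 - 8 = 9 — OK.
#6 5d - 5g = 5(8) - 5(30) = -110, not -111 — violated.
#7 d = 8 is in {8, 4, 9} — OK.
#8 m = 22, but 22 is required to differ — violated.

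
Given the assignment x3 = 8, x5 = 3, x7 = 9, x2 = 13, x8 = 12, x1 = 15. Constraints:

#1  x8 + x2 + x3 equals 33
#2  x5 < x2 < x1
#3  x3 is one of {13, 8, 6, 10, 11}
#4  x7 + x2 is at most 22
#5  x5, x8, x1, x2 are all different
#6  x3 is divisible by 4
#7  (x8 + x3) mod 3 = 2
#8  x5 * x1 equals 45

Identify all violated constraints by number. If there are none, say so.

Yes — all constraints hold.

#1 x8 + x2 + x3 = 12 + 13 + 8 = 33  true
#2 values 3 < 13 < 15  true
#3 x3 = 8 is in {13, 8, 6, 10, 11}  true
#4 x7 + x2 = 9 + 13 = 22; 22 ≤ 22  true
#5 values 3, 12, 15, 13 are pairwise distinct  true
#6 8 / 4 = 2, so 4 divides 8  true
#7 x8 + x3 = 20; 20 mod 3 = 2  true
#8 x5 * x1 = 3 * 15 = 45  true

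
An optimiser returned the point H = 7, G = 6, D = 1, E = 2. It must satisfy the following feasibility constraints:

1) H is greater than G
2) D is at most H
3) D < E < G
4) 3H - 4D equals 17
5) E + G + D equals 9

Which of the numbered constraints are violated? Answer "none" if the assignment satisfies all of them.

1) H = 7, G = 6; 7 > 6  ✓
2) D = 1, H = 7; 1 ≤ 7  ✓
3) values 1 < 2 < 6  ✓
4) 3H - 4D = 3(7) - 4(1) = 17  ✓
5) E + G + D = 2 + 6 + 1 = 9  ✓

None — every constraint holds.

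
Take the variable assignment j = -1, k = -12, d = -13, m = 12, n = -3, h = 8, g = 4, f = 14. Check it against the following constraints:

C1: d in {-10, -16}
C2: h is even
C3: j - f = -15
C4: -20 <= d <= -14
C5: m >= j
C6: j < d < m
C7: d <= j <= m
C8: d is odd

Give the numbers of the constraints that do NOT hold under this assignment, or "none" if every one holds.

No — constraints 1, 4, 6 are not satisfied.

C1: d = -13 is not in {-10, -16}  ✘
C2: h = 8 is even  ✔
C3: j - f = -1 - 14 = -15  ✔
C4: d = -13 is outside [-20, -14]  ✘
C5: m = 12, j = -1; 12 ≥ -1  ✔
C6: values -1, -13, 12; j = -1 is not < d = -13  ✘
C7: values -13 <= -1 <= 12  ✔
C8: d = -13 is odd  ✔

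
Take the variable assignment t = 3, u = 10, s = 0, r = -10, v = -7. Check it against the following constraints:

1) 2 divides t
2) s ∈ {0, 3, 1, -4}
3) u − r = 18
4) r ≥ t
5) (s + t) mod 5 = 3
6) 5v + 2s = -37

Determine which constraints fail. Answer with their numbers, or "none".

The assignment fails constraints 1, 3, 4, and 6.

1) 3 = 2×1 + 1, so 2 does not divide 3 — violated.
2) s = 0 is in {0, 3, 1, -4} — OK.
3) u − r = 10 − (-10) = 20, not 18 — violated.
4) r = -10, t = 3; -10 < 3 (want ≥) — violated.
5) s + t = 3; 3 mod 5 = 3 — OK.
6) 5v + 2s = 5(-7) + 2(0) = -35, not -37 — violated.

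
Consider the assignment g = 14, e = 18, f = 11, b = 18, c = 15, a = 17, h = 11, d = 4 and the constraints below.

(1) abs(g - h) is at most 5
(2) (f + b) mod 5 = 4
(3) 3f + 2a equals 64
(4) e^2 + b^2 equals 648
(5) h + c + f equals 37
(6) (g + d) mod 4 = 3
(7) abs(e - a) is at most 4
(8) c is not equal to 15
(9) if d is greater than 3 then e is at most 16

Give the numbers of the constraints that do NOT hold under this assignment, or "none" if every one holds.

(1) abs(14 - 11) = 3; 3 ≤ 5  ✓
(2) f + b = 29; 29 mod 5 = 4  ✓
(3) 3f + 2a = 3(11) + 2(17) = 67, not 64  ✗
(4) e^2 + b^2 = 18^2 + 18^2 = 324 + 324 = 648  ✓
(5) h + c + f = 11 + 15 + 11 = 37  ✓
(6) g + d = 18; 18 mod 4 = 2, not 3  ✗
(7) abs(18 - 17) = 1; 1 ≤ 4  ✓
(8) c = 15, but 15 is required to differ  ✗
(9) d = 4 > 3, so we need e ≤ 16; but e = 18 > 16  ✗

No — constraints 3, 6, 8, and 9 are not satisfied.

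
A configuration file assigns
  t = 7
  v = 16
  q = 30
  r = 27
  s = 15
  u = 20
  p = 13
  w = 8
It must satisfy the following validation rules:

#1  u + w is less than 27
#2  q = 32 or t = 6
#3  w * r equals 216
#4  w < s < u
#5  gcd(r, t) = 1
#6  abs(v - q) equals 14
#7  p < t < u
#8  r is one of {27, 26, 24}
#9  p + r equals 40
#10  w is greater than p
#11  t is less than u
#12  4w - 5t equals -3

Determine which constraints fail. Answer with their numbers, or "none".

Constraints 1, 2, 7, and 10 are violated.

#1 u + w = 20 + 8 = 28; 28 ≥ 27, bound 27 not met — does not hold.
#2 q = 30 ≠ 32 and t = 7 ≠ 6; both disjuncts false — does not hold.
#3 w * r = 8 * 27 = 216 — holds.
#4 values 8 < 15 < 20 — holds.
#5 gcd(27, 7) = 1 — holds.
#6 abs(16 - 30) = 14 — holds.
#7 values 13, 7, 20; p = 13 is not < t = 7 — does not hold.
#8 r = 27 is in {27, 26, 24} — holds.
#9 p + r = 13 + 27 = 40 — holds.
#10 w = 8, p = 13; 8 ≤ 13 (want >) — does not hold.
#11 t = 7, u = 20; 7 < 20 — holds.
#12 4w - 5t = 4(8) - 5(7) = -3 — holds.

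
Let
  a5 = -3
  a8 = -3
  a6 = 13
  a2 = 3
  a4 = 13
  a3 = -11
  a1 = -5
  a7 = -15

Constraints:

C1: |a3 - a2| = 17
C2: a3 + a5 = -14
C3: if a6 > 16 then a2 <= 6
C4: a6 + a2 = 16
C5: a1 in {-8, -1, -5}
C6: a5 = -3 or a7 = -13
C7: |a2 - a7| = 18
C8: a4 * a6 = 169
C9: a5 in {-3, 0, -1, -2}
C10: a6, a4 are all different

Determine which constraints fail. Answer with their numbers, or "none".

C1: |-11 - 3| = 14, not 17  no
C2: a3 + a5 = -11 + (-3) = -14  yes
C3: a6 = 13, not > 16; antecedent false, conditional vacuously true  yes
C4: a6 + a2 = 13 + 3 = 16  yes
C5: a1 = -5 is in {-8, -1, -5}  yes
C6: a5 = -3 = -3 (first disjunct)  yes
C7: |3 - (-15)| = 18  yes
C8: a4 * a6 = 13 * 13 = 169  yes
C9: a5 = -3 is in {-3, 0, -1, -2}  yes
C10: a6 = a4 = 13, not all different  no

Constraints 1, 10 are violated.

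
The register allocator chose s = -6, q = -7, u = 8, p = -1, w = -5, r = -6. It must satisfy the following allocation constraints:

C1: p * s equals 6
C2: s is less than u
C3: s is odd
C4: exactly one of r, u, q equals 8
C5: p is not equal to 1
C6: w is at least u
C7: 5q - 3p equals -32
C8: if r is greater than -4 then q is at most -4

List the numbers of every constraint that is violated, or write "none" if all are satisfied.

The assignment fails constraints 3 and 6.

C1: p * s = -1 * (-6) = 6 — satisfied.
C2: s = -6, u = 8; -6 < 8 — satisfied.
C3: s = -6 is even — violated.
C4: r=-6, u=8, q=-7; 1 of them equals 8 — satisfied.
C5: p = -1, and -1 ≠ 1 — satisfied.
C6: w = -5, u = 8; -5 < 8 (want ≥) — violated.
C7: 5q - 3p = 5(-7) - 3(-1) = -32 — satisfied.
C8: r = -6, not > -4; antecedent false, conditional vacuously true — satisfied.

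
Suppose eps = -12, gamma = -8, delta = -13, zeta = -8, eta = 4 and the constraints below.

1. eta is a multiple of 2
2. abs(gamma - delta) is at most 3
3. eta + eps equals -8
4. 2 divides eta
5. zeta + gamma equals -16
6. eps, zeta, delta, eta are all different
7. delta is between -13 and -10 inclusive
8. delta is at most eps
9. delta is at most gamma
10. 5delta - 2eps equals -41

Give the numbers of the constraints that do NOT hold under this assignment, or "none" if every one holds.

The assignment fails constraint 2.

1. 4 / 2 = 2, so 2 divides 4 — holds.
2. abs(-8 - (-13)) = 5; 5 > 3, exceeds bound 3 — does not hold.
3. eta + eps = 4 + (-12) = -8 — holds.
4. 4 / 2 = 2, so 2 divides 4 — holds.
5. zeta + gamma = -8 + (-8) = -16 — holds.
6. values -12, -8, -13, 4 are pairwise distinct — holds.
7. delta = -13 lies in [-13, -10] — holds.
8. delta = -13, eps = -12; -13 ≤ -12 — holds.
9. delta = -13, gamma = -8; -13 ≤ -8 — holds.
10. 5delta - 2eps = 5(-13) - 2(-12) = -41 — holds.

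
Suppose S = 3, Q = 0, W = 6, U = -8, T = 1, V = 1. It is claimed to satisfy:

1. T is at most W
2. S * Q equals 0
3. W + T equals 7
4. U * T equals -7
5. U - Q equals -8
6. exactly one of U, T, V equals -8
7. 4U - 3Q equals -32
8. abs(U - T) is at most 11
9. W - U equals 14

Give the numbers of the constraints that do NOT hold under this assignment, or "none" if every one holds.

1. T = 1, W = 6; 1 ≤ 6  OK
2. S * Q = 3 * 0 = 0  OK
3. W + T = 6 + 1 = 7  OK
4. U * T = -8 * 1 = -8, not -7  FAIL
5. U - Q = -8 - 0 = -8  OK
6. U=-8, T=1, V=1; 1 of them equals -8  OK
7. 4U - 3Q = 4(-8) - 3(0) = -32  OK
8. abs(-8 - 1) = 9; 9 ≤ 11  OK
9. W - U = 6 - (-8) = 14  OK

Violated: 4.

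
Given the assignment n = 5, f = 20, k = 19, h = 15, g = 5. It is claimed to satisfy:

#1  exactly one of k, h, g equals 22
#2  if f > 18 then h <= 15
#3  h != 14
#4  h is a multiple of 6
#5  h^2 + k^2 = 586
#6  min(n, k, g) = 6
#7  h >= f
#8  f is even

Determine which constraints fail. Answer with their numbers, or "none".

Violated: 1, 4, 6, and 7.

#1 k=19, h=15, g=5; 0 of them equal 22, not exactly one  ✗
#2 f = 20 > 18, so we need h ≤ 15; h = 15 ≤ 15  ✓
#3 h = 15, and 15 ≠ 14  ✓
#4 15 = 6*2 + 3, so 6 does not divide 15  ✗
#5 h^2 + k^2 = 15^2 + 19^2 = 225 + 361 = 586  ✓
#6 min(5, 19, 5) = 5, not 6  ✗
#7 h = 15, f = 20; 15 < 20 (want ≥)  ✗
#8 f = 20 is even  ✓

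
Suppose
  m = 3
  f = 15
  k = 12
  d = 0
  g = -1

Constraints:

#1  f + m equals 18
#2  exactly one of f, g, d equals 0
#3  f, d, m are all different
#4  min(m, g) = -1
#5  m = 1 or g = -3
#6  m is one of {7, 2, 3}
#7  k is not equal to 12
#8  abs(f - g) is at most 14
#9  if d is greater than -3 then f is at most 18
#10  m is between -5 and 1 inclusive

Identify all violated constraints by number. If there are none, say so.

#1 f + m = 15 + 3 = 18  ✔
#2 f=15, g=-1, d=0; 1 of them equals 0  ✔
#3 values 15, 0, 3 are pairwise distinct  ✔
#4 min(3, -1) = -1  ✔
#5 m = 3 ≠ 1 and g = -1 ≠ -3; both disjuncts false  ✘
#6 m = 3 is in {7, 2, 3}  ✔
#7 k = 12, but 12 is required to differ  ✘
#8 abs(15 - (-1)) = 16; 16 > 14, exceeds bound 14  ✘
#9 d = 0 > -3, so we need f ≤ 18; f = 15 ≤ 18  ✔
#10 m = 3 is outside [-5, 1]  ✘

Constraints 5, 7, 8, and 10 do not hold.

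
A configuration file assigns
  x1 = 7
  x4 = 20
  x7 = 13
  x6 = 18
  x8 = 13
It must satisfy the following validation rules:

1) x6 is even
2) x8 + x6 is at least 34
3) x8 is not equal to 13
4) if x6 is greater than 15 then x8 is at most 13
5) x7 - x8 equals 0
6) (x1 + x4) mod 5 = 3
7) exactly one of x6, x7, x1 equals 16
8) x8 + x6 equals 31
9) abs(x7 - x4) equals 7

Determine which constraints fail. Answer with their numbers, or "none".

1) x6 = 18 is even  yes
2) x8 + x6 = 13 + 18 = 31; 31 < 34, bound 34 not met  no
3) x8 = 13, but 13 is required to differ  no
4) x6 = 18 > 15, so we need x8 ≤ 13; x8 = 13 ≤ 13  yes
5) x7 - x8 = 13 - 13 = 0  yes
6) x1 + x4 = 27; 27 mod 5 = 2, not 3  no
7) x6=18, x7=13, x1=7; 0 of them equal 16, not exactly one  no
8) x8 + x6 = 13 + 18 = 31  yes
9) abs(13 - 20) = 7  yes

Constraints 2, 3, 6, 7 are violated.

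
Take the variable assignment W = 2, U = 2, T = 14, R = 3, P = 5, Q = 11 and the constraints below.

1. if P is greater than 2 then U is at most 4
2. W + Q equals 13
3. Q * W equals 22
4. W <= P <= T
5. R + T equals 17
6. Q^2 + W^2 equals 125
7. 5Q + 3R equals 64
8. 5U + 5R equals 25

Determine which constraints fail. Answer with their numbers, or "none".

1. P = 5 > 2, so we need U ≤ 4; U = 2 ≤ 4  ✔
2. W + Q = 2 + 11 = 13  ✔
3. Q * W = 11 * 2 = 22  ✔
4. values 2 <= 5 <= 14  ✔
5. R + T = 3 + 14 = 17  ✔
6. Q^2 + W^2 = 11^2 + 2^2 = 121 + 4 = 125  ✔
7. 5Q + 3R = 5(11) + 3(3) = 64  ✔
8. 5U + 5R = 5(2) + 5(3) = 25  ✔

Yes — all constraints hold.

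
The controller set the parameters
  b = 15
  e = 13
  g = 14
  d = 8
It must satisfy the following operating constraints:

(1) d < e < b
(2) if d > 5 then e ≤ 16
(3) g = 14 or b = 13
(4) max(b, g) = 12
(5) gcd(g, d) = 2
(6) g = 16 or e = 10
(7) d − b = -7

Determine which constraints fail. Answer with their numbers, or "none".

(1) values 8 < 13 < 15 — holds.
(2) d = 8 > 5, so we need e ≤ 16; e = 13 ≤ 16 — holds.
(3) g = 14 = 14 (first disjunct) — holds.
(4) max(15, 14) = 15, not 12 — fails.
(5) gcd(14, 8) = 2 — holds.
(6) g = 14 ≠ 16 and e = 13 ≠ 10; both disjuncts false — fails.
(7) d − b = 8 − 15 = -7 — holds.

No — constraints 4, 6 are not satisfied.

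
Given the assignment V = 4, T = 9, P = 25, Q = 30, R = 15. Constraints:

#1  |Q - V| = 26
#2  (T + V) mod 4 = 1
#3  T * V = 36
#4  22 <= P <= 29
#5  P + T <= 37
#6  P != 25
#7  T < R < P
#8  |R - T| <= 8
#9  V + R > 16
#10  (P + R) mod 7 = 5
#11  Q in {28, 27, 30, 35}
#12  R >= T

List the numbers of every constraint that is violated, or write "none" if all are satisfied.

#1 |30 - 4| = 26  ✓
#2 T + V = 13; 13 mod 4 = 1  ✓
#3 T * V = 9 * 4 = 36  ✓
#4 P = 25 lies in [22, 29]  ✓
#5 P + T = 25 + 9 = 34; 34 ≤ 37  ✓
#6 P = 25, but 25 is required to differ  ✗
#7 values 9 < 15 < 25  ✓
#8 |15 - 9| = 6; 6 ≤ 8  ✓
#9 V + R = 4 + 15 = 19; 19 > 16  ✓
#10 P + R = 40; 40 mod 7 = 5  ✓
#11 Q = 30 is in {28, 27, 30, 35}  ✓
#12 R = 15, T = 9; 15 ≥ 9  ✓

The assignment fails constraint 6.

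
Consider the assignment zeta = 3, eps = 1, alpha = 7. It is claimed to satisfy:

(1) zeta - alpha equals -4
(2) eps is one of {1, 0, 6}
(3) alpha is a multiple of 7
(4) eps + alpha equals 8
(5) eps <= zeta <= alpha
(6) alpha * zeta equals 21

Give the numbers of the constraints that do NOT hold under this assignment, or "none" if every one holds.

(1) zeta - alpha = 3 - 7 = -4 — holds.
(2) eps = 1 is in {1, 0, 6} — holds.
(3) 7 / 7 = 1, so 7 divides 7 — holds.
(4) eps + alpha = 1 + 7 = 8 — holds.
(5) values 1 <= 3 <= 7 — holds.
(6) alpha * zeta = 7 * 3 = 21 — holds.

No violations.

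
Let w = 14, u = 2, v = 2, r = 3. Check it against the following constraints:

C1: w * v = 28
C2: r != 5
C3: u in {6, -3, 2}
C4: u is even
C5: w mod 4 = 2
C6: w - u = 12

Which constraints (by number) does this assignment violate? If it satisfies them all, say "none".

No violations.

C1: w * v = 14 * 2 = 28  ✓
C2: r = 3, and 3 ≠ 5  ✓
C3: u = 2 is in {6, -3, 2}  ✓
C4: u = 2 is even  ✓
C5: 14 mod 4 = 2  ✓
C6: w - u = 14 - 2 = 12  ✓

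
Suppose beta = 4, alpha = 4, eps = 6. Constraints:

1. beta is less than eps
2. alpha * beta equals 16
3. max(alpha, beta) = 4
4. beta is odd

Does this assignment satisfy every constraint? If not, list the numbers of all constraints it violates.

1. beta = 4, eps = 6; 4 < 6 — holds.
2. alpha * beta = 4 * 4 = 16 — holds.
3. max(4, 4) = 4 — holds.
4. beta = 4 is even — does not hold.

Constraint 4 does not hold.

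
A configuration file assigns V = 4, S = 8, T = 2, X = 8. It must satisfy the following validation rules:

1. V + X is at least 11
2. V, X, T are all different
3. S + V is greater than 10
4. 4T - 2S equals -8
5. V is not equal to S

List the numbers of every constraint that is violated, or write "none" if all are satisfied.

All constraints are satisfied.

1. V + X = 4 + 8 = 12; 12 ≥ 11  holds
2. values 4, 8, 2 are pairwise distinct  holds
3. S + V = 8 + 4 = 12; 12 > 10  holds
4. 4T - 2S = 4(2) - 2(8) = -8  holds
5. V = 4, S = 8; distinct  holds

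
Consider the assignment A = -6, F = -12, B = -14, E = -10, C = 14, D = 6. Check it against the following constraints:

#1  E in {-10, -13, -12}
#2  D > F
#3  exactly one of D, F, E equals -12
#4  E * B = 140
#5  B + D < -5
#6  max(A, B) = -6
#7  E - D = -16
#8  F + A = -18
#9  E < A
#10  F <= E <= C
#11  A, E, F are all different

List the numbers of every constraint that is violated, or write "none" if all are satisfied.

#1 E = -10 is in {-10, -13, -12} — satisfied.
#2 D = 6, F = -12; 6 > -12 — satisfied.
#3 D=6, F=-12, E=-10; 1 of them equals -12 — satisfied.
#4 E * B = -10 * (-14) = 140 — satisfied.
#5 B + D = -14 + 6 = -8; -8 < -5 — satisfied.
#6 max(-6, -14) = -6 — satisfied.
#7 E - D = -10 - 6 = -16 — satisfied.
#8 F + A = -12 + (-6) = -18 — satisfied.
#9 E = -10, A = -6; -10 < -6 — satisfied.
#10 values -12 <= -10 <= 14 — satisfied.
#11 values -6, -10, -12 are pairwise distinct — satisfied.

Yes — all constraints hold.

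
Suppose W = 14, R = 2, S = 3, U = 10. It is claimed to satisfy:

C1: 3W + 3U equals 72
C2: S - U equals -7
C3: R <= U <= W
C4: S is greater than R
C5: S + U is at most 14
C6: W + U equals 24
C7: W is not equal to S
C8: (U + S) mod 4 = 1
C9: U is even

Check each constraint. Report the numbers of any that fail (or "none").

C1: 3W + 3U = 3(14) + 3(10) = 72  yes
C2: S - U = 3 - 10 = -7  yes
C3: values 2 <= 10 <= 14  yes
C4: S = 3, R = 2; 3 > 2  yes
C5: S + U = 3 + 10 = 13; 13 ≤ 14  yes
C6: W + U = 14 + 10 = 24  yes
C7: W = 14, S = 3; distinct  yes
C8: U + S = 13; 13 mod 4 = 1  yes
C9: U = 10 is even  yes

Yes — all constraints hold.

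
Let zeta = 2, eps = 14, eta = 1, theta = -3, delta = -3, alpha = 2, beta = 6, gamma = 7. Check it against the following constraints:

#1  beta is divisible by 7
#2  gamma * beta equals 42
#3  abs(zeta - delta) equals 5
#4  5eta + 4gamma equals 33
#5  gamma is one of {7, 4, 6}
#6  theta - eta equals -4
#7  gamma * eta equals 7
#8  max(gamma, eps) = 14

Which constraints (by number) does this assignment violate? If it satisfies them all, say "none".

No — constraint 1 is not satisfied.

#1 6 = 7*0 + 6, so 7 does not divide 6 — does not hold.
#2 gamma * beta = 7 * 6 = 42 — holds.
#3 abs(2 - (-3)) = 5 — holds.
#4 5eta + 4gamma = 5(1) + 4(7) = 33 — holds.
#5 gamma = 7 is in {7, 4, 6} — holds.
#6 theta - eta = -3 - 1 = -4 — holds.
#7 gamma * eta = 7 * 1 = 7 — holds.
#8 max(7, 14) = 14 — holds.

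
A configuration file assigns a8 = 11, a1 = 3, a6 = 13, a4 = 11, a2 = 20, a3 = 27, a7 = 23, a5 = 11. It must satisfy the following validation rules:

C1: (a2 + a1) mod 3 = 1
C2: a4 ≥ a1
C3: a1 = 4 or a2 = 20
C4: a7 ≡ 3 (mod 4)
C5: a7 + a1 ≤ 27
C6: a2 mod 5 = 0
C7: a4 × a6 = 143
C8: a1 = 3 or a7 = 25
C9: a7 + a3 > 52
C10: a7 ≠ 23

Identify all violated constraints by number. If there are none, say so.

Violated: 1, 9, and 10.

C1: a2 + a1 = 23; 23 mod 3 = 2, not 1  ✗
C2: a4 = 11, a1 = 3; 11 ≥ 3  ✓
C3: a1 = 3 ≠ 4, but a2 = 20 = 20 (second disjunct)  ✓
C4: 23 mod 4 = 3  ✓
C5: a7 + a1 = 23 + 3 = 26; 26 ≤ 27  ✓
C6: 20 mod 5 = 0  ✓
C7: a4 × a6 = 11 × 13 = 143  ✓
C8: a1 = 3 = 3 (first disjunct)  ✓
C9: a7 + a3 = 23 + 27 = 50; 50 ≤ 52, bound 52 not met  ✗
C10: a7 = 23, but 23 is required to differ  ✗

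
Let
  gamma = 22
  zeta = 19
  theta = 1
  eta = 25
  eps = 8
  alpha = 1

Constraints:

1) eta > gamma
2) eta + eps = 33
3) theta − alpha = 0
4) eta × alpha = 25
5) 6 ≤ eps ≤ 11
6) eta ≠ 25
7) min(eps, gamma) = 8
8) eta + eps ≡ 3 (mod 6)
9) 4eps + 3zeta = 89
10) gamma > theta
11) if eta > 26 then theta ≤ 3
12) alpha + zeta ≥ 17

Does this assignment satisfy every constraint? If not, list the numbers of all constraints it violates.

Constraint 6 does not hold.

1) eta = 25, gamma = 22; 25 > 22  true
2) eta + eps = 25 + 8 = 33  true
3) theta − alpha = 1 − 1 = 0  true
4) eta × alpha = 25 × 1 = 25  true
5) eps = 8 lies in [6, 11]  true
6) eta = 25, but 25 is required to differ  false
7) min(8, 22) = 8  true
8) eta + eps = 33; 33 mod 6 = 3  true
9) 4eps + 3zeta = 4(8) + 3(19) = 89  true
10) gamma = 22, theta = 1; 22 > 1  true
11) eta = 25, not > 26; antecedent false, conditional vacuously true  true
12) alpha + zeta = 1 + 19 = 20; 20 ≥ 17  true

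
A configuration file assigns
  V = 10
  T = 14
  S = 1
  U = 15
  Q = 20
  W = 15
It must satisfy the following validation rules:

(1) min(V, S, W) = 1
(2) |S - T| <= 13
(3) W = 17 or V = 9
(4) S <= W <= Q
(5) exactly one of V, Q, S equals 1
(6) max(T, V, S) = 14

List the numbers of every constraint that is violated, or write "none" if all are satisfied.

(1) min(10, 1, 15) = 1  OK
(2) |1 - 14| = 13; 13 ≤ 13  OK
(3) W = 15 ≠ 17 and V = 10 ≠ 9; both disjuncts false  FAIL
(4) values 1 <= 15 <= 20  OK
(5) V=10, Q=20, S=1; 1 of them equals 1  OK
(6) max(14, 10, 1) = 14  OK

The assignment fails constraint 3.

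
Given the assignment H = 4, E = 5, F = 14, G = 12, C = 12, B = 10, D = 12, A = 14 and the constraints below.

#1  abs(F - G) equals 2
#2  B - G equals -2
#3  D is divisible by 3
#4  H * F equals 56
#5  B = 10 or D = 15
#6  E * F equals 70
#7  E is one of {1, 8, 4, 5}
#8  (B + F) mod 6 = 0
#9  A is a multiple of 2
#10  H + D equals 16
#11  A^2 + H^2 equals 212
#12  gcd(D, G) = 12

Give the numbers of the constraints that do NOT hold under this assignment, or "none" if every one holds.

#1 abs(14 - 12) = 2  true
#2 B - G = 10 - 12 = -2  true
#3 12 / 3 = 4, so 3 divides 12  true
#4 H * F = 4 * 14 = 56  true
#5 B = 10 = 10 (first disjunct)  true
#6 E * F = 5 * 14 = 70  true
#7 E = 5 is in {1, 8, 4, 5}  true
#8 B + F = 24; 24 mod 6 = 0  true
#9 14 / 2 = 7, so 2 divides 14  true
#10 H + D = 4 + 12 = 16  true
#11 A^2 + H^2 = 14^2 + 4^2 = 196 + 16 = 212  true
#12 gcd(12, 12) = 12  true

The assignment satisfies every constraint.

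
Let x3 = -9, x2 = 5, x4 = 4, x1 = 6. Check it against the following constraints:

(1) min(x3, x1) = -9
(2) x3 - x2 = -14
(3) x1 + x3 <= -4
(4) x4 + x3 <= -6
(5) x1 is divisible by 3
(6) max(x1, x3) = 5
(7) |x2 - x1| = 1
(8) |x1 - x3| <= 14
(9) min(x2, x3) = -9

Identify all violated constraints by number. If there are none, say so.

(1) min(-9, 6) = -9 — holds.
(2) x3 - x2 = -9 - 5 = -14 — holds.
(3) x1 + x3 = 6 + (-9) = -3; -3 > -4, bound -4 not met — fails.
(4) x4 + x3 = 4 + (-9) = -5; -5 > -6, bound -6 not met — fails.
(5) 6 / 3 = 2, so 3 divides 6 — holds.
(6) max(6, -9) = 6, not 5 — fails.
(7) |5 - 6| = 1 — holds.
(8) |6 - (-9)| = 15; 15 > 14, exceeds bound 14 — fails.
(9) min(5, -9) = -9 — holds.

No — constraints 3, 4, 6, 8 are not satisfied.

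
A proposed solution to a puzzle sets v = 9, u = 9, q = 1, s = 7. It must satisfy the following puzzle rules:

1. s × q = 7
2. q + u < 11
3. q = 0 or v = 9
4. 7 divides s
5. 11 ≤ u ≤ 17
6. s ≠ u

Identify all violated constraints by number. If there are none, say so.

1. s × q = 7 × 1 = 7 — holds.
2. q + u = 1 + 9 = 10; 10 < 11 — holds.
3. q = 1 ≠ 0, but v = 9 = 9 (second disjunct) — holds.
4. 7 / 7 = 1, so 7 divides 7 — holds.
5. u = 9 is outside [11, 17] — does not hold.
6. s = 7, u = 9; distinct — holds.

Violated: 5.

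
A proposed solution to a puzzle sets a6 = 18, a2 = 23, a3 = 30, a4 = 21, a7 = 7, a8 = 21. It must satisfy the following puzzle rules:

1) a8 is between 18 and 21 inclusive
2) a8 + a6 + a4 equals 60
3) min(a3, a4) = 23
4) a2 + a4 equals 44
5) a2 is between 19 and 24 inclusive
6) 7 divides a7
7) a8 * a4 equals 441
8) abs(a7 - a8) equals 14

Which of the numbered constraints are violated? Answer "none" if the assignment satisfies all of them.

Constraint 3 is violated.

1) a8 = 21 lies in [18, 21] — holds.
2) a8 + a6 + a4 = 21 + 18 + 21 = 60 — holds.
3) min(30, 21) = 21, not 23 — does not hold.
4) a2 + a4 = 23 + 21 = 44 — holds.
5) a2 = 23 lies in [19, 24] — holds.
6) 7 / 7 = 1, so 7 divides 7 — holds.
7) a8 * a4 = 21 * 21 = 441 — holds.
8) abs(7 - 21) = 14 — holds.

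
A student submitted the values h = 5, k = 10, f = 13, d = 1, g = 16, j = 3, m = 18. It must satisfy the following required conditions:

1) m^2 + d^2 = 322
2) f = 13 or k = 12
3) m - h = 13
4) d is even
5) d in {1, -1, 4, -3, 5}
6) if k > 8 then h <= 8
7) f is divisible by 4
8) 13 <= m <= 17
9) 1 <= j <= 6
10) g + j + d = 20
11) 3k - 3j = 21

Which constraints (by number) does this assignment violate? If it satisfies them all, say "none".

Constraints 1, 4, 7, and 8 do not hold.

1) m^2 + d^2 = 18^2 + 1^2 = 324 + 1 = 325, not 322  no
2) f = 13 = 13 (first disjunct)  yes
3) m - h = 18 - 5 = 13  yes
4) d = 1 is odd  no
5) d = 1 is in {1, -1, 4, -3, 5}  yes
6) k = 10 > 8, so we need h ≤ 8; h = 5 ≤ 8  yes
7) 13 = 4*3 + 1, so 4 does not divide 13  no
8) m = 18 is outside [13, 17]  no
9) j = 3 lies in [1, 6]  yes
10) g + j + d = 16 + 3 + 1 = 20  yes
11) 3k - 3j = 3(10) - 3(3) = 21  yes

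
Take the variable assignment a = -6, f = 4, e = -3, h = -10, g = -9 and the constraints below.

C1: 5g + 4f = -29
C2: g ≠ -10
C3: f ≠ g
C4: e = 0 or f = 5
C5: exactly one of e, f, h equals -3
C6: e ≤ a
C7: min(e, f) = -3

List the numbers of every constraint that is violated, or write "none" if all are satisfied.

C1: 5g + 4f = 5(-9) + 4(4) = -29 — holds.
C2: g = -9, and -9 ≠ -10 — holds.
C3: f = 4, g = -9; distinct — holds.
C4: e = -3 ≠ 0 and f = 4 ≠ 5; both disjuncts false — fails.
C5: e=-3, f=4, h=-10; 1 of them equals -3 — holds.
C6: e = -3, a = -6; -3 > -6 (want ≤) — fails.
C7: min(-3, 4) = -3 — holds.

No — constraints 4, 6 are not satisfied.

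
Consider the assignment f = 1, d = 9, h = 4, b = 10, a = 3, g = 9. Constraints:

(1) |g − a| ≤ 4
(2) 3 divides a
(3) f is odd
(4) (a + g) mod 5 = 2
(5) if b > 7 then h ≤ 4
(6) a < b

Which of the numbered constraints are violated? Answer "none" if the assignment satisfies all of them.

No — constraint 1 is not satisfied.

(1) |9 − 3| = 6; 6 > 4, exceeds bound 4  ✗
(2) 3 / 3 = 1, so 3 divides 3  ✓
(3) f = 1 is odd  ✓
(4) a + g = 12; 12 mod 5 = 2  ✓
(5) b = 10 > 7, so we need h ≤ 4; h = 4 ≤ 4  ✓
(6) a = 3, b = 10; 3 < 10  ✓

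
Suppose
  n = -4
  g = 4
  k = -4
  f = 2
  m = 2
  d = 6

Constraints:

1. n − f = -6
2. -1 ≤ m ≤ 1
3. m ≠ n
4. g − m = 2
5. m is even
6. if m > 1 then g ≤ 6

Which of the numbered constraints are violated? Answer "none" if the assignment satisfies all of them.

No — constraint 2 is not satisfied.

1. n − f = -4 − 2 = -6 — OK.
2. m = 2 is outside [-1, 1] — violated.
3. m = 2, n = -4; distinct — OK.
4. g − m = 4 − 2 = 2 — OK.
5. m = 2 is even — OK.
6. m = 2 > 1, so we need g ≤ 6; g = 4 ≤ 6 — OK.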